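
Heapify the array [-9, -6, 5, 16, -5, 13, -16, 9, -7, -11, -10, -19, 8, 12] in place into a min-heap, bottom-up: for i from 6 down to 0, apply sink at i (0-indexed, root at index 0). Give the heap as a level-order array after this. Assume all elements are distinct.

sift down from index 6: already satisfies heap property
sift down from index 5:
  13 vs smaller child -19 at index 11, swap → [-9, -6, 5, 16, -5, -19, -16, 9, -7, -11, -10, 13, 8, 12]
sift down from index 4:
  -5 vs smaller child -11 at index 9, swap → [-9, -6, 5, 16, -11, -19, -16, 9, -7, -5, -10, 13, 8, 12]
sift down from index 3:
  16 vs smaller child -7 at index 8, swap → [-9, -6, 5, -7, -11, -19, -16, 9, 16, -5, -10, 13, 8, 12]
sift down from index 2:
  5 vs smaller child -19 at index 5, swap → [-9, -6, -19, -7, -11, 5, -16, 9, 16, -5, -10, 13, 8, 12]
sift down from index 1:
  -6 vs smaller child -11 at index 4, swap → [-9, -11, -19, -7, -6, 5, -16, 9, 16, -5, -10, 13, 8, 12]
  -6 vs smaller child -10 at index 10, swap → [-9, -11, -19, -7, -10, 5, -16, 9, 16, -5, -6, 13, 8, 12]
sift down from index 0:
  -9 vs smaller child -19 at index 2, swap → [-19, -11, -9, -7, -10, 5, -16, 9, 16, -5, -6, 13, 8, 12]
  -9 vs smaller child -16 at index 6, swap → [-19, -11, -16, -7, -10, 5, -9, 9, 16, -5, -6, 13, 8, 12]

[-19, -11, -16, -7, -10, 5, -9, 9, 16, -5, -6, 13, 8, 12]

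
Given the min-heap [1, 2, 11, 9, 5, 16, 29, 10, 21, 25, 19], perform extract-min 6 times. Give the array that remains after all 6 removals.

[16, 19, 29, 21, 25]

extract-min #1 returns 1:
  remove root 1; move last element 19 to root → [19, 2, 11, 9, 5, 16, 29, 10, 21, 25]
  19 vs smaller child 2 at index 1, swap → [2, 19, 11, 9, 5, 16, 29, 10, 21, 25]
  19 vs smaller child 5 at index 4, swap → [2, 5, 11, 9, 19, 16, 29, 10, 21, 25]
extract-min #2 returns 2:
  remove root 2; move last element 25 to root → [25, 5, 11, 9, 19, 16, 29, 10, 21]
  25 vs smaller child 5 at index 1, swap → [5, 25, 11, 9, 19, 16, 29, 10, 21]
  25 vs smaller child 9 at index 3, swap → [5, 9, 11, 25, 19, 16, 29, 10, 21]
  25 vs smaller child 10 at index 7, swap → [5, 9, 11, 10, 19, 16, 29, 25, 21]
extract-min #3 returns 5:
  remove root 5; move last element 21 to root → [21, 9, 11, 10, 19, 16, 29, 25]
  21 vs smaller child 9 at index 1, swap → [9, 21, 11, 10, 19, 16, 29, 25]
  21 vs smaller child 10 at index 3, swap → [9, 10, 11, 21, 19, 16, 29, 25]
extract-min #4 returns 9:
  remove root 9; move last element 25 to root → [25, 10, 11, 21, 19, 16, 29]
  25 vs smaller child 10 at index 1, swap → [10, 25, 11, 21, 19, 16, 29]
  25 vs smaller child 19 at index 4, swap → [10, 19, 11, 21, 25, 16, 29]
extract-min #5 returns 10:
  remove root 10; move last element 29 to root → [29, 19, 11, 21, 25, 16]
  29 vs smaller child 11 at index 2, swap → [11, 19, 29, 21, 25, 16]
  29 vs only child 16 at index 5, swap → [11, 19, 16, 21, 25, 29]
extract-min #6 returns 11:
  remove root 11; move last element 29 to root → [29, 19, 16, 21, 25]
  29 vs smaller child 16 at index 2, swap → [16, 19, 29, 21, 25]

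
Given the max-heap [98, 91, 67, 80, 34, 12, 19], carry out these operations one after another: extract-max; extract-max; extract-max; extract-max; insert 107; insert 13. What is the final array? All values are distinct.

extract-max → returns 98:
  remove root 98; move last element 19 to root → [19, 91, 67, 80, 34, 12]
  19 vs larger child 91 at index 1, swap → [91, 19, 67, 80, 34, 12]
  19 vs larger child 80 at index 3, swap → [91, 80, 67, 19, 34, 12]
extract-max → returns 91:
  remove root 91; move last element 12 to root → [12, 80, 67, 19, 34]
  12 vs larger child 80 at index 1, swap → [80, 12, 67, 19, 34]
  12 vs larger child 34 at index 4, swap → [80, 34, 67, 19, 12]
extract-max → returns 80:
  remove root 80; move last element 12 to root → [12, 34, 67, 19]
  12 vs larger child 67 at index 2, swap → [67, 34, 12, 19]
extract-max → returns 67:
  remove root 67; move last element 19 to root → [19, 34, 12]
  19 vs larger child 34 at index 1, swap → [34, 19, 12]
insert 107:
  append 107 at index 3 → [34, 19, 12, 107]
  107 > parent 19 at index 1, swap → [34, 107, 12, 19]
  107 > parent 34 at index 0, swap → [107, 34, 12, 19]
insert 13:
  append 13 at index 4 → [107, 34, 12, 19, 13] (no swap needed)

[107, 34, 12, 19, 13]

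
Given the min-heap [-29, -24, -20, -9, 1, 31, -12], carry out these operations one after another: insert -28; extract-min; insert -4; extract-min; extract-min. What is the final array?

[-20, -9, -12, -4, 1, 31]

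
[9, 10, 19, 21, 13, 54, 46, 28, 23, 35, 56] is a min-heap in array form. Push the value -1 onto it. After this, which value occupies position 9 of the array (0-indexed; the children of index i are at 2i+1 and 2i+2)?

append -1 at index 11 → [9, 10, 19, 21, 13, 54, 46, 28, 23, 35, 56, -1]
-1 < parent 54 at index 5, swap → [9, 10, 19, 21, 13, -1, 46, 28, 23, 35, 56, 54]
-1 < parent 19 at index 2, swap → [9, 10, -1, 21, 13, 19, 46, 28, 23, 35, 56, 54]
-1 < parent 9 at index 0, swap → [-1, 10, 9, 21, 13, 19, 46, 28, 23, 35, 56, 54]
resulting array: [-1, 10, 9, 21, 13, 19, 46, 28, 23, 35, 56, 54]

35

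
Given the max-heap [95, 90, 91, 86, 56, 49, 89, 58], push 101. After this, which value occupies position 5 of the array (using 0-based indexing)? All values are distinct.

append 101 at index 8 → [95, 90, 91, 86, 56, 49, 89, 58, 101]
101 > parent 86 at index 3, swap → [95, 90, 91, 101, 56, 49, 89, 58, 86]
101 > parent 90 at index 1, swap → [95, 101, 91, 90, 56, 49, 89, 58, 86]
101 > parent 95 at index 0, swap → [101, 95, 91, 90, 56, 49, 89, 58, 86]
resulting array: [101, 95, 91, 90, 56, 49, 89, 58, 86]

49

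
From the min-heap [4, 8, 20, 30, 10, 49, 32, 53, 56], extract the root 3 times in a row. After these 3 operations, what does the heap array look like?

[20, 30, 32, 53, 56, 49]

extract-min #1 returns 4:
  remove root 4; move last element 56 to root → [56, 8, 20, 30, 10, 49, 32, 53]
  56 vs smaller child 8 at index 1, swap → [8, 56, 20, 30, 10, 49, 32, 53]
  56 vs smaller child 10 at index 4, swap → [8, 10, 20, 30, 56, 49, 32, 53]
extract-min #2 returns 8:
  remove root 8; move last element 53 to root → [53, 10, 20, 30, 56, 49, 32]
  53 vs smaller child 10 at index 1, swap → [10, 53, 20, 30, 56, 49, 32]
  53 vs smaller child 30 at index 3, swap → [10, 30, 20, 53, 56, 49, 32]
extract-min #3 returns 10:
  remove root 10; move last element 32 to root → [32, 30, 20, 53, 56, 49]
  32 vs smaller child 20 at index 2, swap → [20, 30, 32, 53, 56, 49]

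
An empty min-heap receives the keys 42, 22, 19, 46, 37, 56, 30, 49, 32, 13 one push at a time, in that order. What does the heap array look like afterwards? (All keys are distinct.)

Insert 42:
  append 42 at index 0 → [42] (no swap needed)
Insert 22:
  append 22 at index 1 → [42, 22]
  22 < parent 42 at index 0, swap → [22, 42]
Insert 19:
  append 19 at index 2 → [22, 42, 19]
  19 < parent 22 at index 0, swap → [19, 42, 22]
Insert 46:
  append 46 at index 3 → [19, 42, 22, 46] (no swap needed)
Insert 37:
  append 37 at index 4 → [19, 42, 22, 46, 37]
  37 < parent 42 at index 1, swap → [19, 37, 22, 46, 42]
Insert 56:
  append 56 at index 5 → [19, 37, 22, 46, 42, 56] (no swap needed)
Insert 30:
  append 30 at index 6 → [19, 37, 22, 46, 42, 56, 30] (no swap needed)
Insert 49:
  append 49 at index 7 → [19, 37, 22, 46, 42, 56, 30, 49] (no swap needed)
Insert 32:
  append 32 at index 8 → [19, 37, 22, 46, 42, 56, 30, 49, 32]
  32 < parent 46 at index 3, swap → [19, 37, 22, 32, 42, 56, 30, 49, 46]
  32 < parent 37 at index 1, swap → [19, 32, 22, 37, 42, 56, 30, 49, 46]
Insert 13:
  append 13 at index 9 → [19, 32, 22, 37, 42, 56, 30, 49, 46, 13]
  13 < parent 42 at index 4, swap → [19, 32, 22, 37, 13, 56, 30, 49, 46, 42]
  13 < parent 32 at index 1, swap → [19, 13, 22, 37, 32, 56, 30, 49, 46, 42]
  13 < parent 19 at index 0, swap → [13, 19, 22, 37, 32, 56, 30, 49, 46, 42]

[13, 19, 22, 37, 32, 56, 30, 49, 46, 42]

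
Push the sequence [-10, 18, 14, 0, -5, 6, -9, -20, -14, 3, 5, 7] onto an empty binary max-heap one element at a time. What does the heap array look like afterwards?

[18, 5, 14, -10, 3, 7, -9, -20, -14, -5, 0, 6]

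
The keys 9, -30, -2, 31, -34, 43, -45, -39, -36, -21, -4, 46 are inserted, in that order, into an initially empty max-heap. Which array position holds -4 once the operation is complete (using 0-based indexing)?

Insert 9:
  append 9 at index 0 → [9] (no swap needed)
Insert -30:
  append -30 at index 1 → [9, -30] (no swap needed)
Insert -2:
  append -2 at index 2 → [9, -30, -2] (no swap needed)
Insert 31:
  append 31 at index 3 → [9, -30, -2, 31]
  31 > parent -30 at index 1, swap → [9, 31, -2, -30]
  31 > parent 9 at index 0, swap → [31, 9, -2, -30]
Insert -34:
  append -34 at index 4 → [31, 9, -2, -30, -34] (no swap needed)
Insert 43:
  append 43 at index 5 → [31, 9, -2, -30, -34, 43]
  43 > parent -2 at index 2, swap → [31, 9, 43, -30, -34, -2]
  43 > parent 31 at index 0, swap → [43, 9, 31, -30, -34, -2]
Insert -45:
  append -45 at index 6 → [43, 9, 31, -30, -34, -2, -45] (no swap needed)
Insert -39:
  append -39 at index 7 → [43, 9, 31, -30, -34, -2, -45, -39] (no swap needed)
Insert -36:
  append -36 at index 8 → [43, 9, 31, -30, -34, -2, -45, -39, -36] (no swap needed)
Insert -21:
  append -21 at index 9 → [43, 9, 31, -30, -34, -2, -45, -39, -36, -21]
  -21 > parent -34 at index 4, swap → [43, 9, 31, -30, -21, -2, -45, -39, -36, -34]
Insert -4:
  append -4 at index 10 → [43, 9, 31, -30, -21, -2, -45, -39, -36, -34, -4]
  -4 > parent -21 at index 4, swap → [43, 9, 31, -30, -4, -2, -45, -39, -36, -34, -21]
Insert 46:
  append 46 at index 11 → [43, 9, 31, -30, -4, -2, -45, -39, -36, -34, -21, 46]
  46 > parent -2 at index 5, swap → [43, 9, 31, -30, -4, 46, -45, -39, -36, -34, -21, -2]
  46 > parent 31 at index 2, swap → [43, 9, 46, -30, -4, 31, -45, -39, -36, -34, -21, -2]
  46 > parent 43 at index 0, swap → [46, 9, 43, -30, -4, 31, -45, -39, -36, -34, -21, -2]
resulting array: [46, 9, 43, -30, -4, 31, -45, -39, -36, -34, -21, -2]

4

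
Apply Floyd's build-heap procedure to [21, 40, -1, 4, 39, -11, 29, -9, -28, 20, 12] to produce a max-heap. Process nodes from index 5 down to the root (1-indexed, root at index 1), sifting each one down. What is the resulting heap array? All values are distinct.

[40, 39, 29, 4, 21, -11, -1, -9, -28, 20, 12]

sift down from index 5: already satisfies heap property
sift down from index 4: already satisfies heap property
sift down from index 3:
  -1 vs larger child 29 at index 7, swap → [21, 40, 29, 4, 39, -11, -1, -9, -28, 20, 12]
sift down from index 2: already satisfies heap property
sift down from index 1:
  21 vs larger child 40 at index 2, swap → [40, 21, 29, 4, 39, -11, -1, -9, -28, 20, 12]
  21 vs larger child 39 at index 5, swap → [40, 39, 29, 4, 21, -11, -1, -9, -28, 20, 12]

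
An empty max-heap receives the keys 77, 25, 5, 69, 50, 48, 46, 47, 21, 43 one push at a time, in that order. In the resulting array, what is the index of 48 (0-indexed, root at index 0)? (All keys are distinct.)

2

Insert 77:
  append 77 at index 0 → [77] (no swap needed)
Insert 25:
  append 25 at index 1 → [77, 25] (no swap needed)
Insert 5:
  append 5 at index 2 → [77, 25, 5] (no swap needed)
Insert 69:
  append 69 at index 3 → [77, 25, 5, 69]
  69 > parent 25 at index 1, swap → [77, 69, 5, 25]
Insert 50:
  append 50 at index 4 → [77, 69, 5, 25, 50] (no swap needed)
Insert 48:
  append 48 at index 5 → [77, 69, 5, 25, 50, 48]
  48 > parent 5 at index 2, swap → [77, 69, 48, 25, 50, 5]
Insert 46:
  append 46 at index 6 → [77, 69, 48, 25, 50, 5, 46] (no swap needed)
Insert 47:
  append 47 at index 7 → [77, 69, 48, 25, 50, 5, 46, 47]
  47 > parent 25 at index 3, swap → [77, 69, 48, 47, 50, 5, 46, 25]
Insert 21:
  append 21 at index 8 → [77, 69, 48, 47, 50, 5, 46, 25, 21] (no swap needed)
Insert 43:
  append 43 at index 9 → [77, 69, 48, 47, 50, 5, 46, 25, 21, 43] (no swap needed)
resulting array: [77, 69, 48, 47, 50, 5, 46, 25, 21, 43]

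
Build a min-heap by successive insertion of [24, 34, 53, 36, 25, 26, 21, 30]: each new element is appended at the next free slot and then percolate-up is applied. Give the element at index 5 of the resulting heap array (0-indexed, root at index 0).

53

Insert 24:
  append 24 at index 0 → [24] (no swap needed)
Insert 34:
  append 34 at index 1 → [24, 34] (no swap needed)
Insert 53:
  append 53 at index 2 → [24, 34, 53] (no swap needed)
Insert 36:
  append 36 at index 3 → [24, 34, 53, 36] (no swap needed)
Insert 25:
  append 25 at index 4 → [24, 34, 53, 36, 25]
  25 < parent 34 at index 1, swap → [24, 25, 53, 36, 34]
Insert 26:
  append 26 at index 5 → [24, 25, 53, 36, 34, 26]
  26 < parent 53 at index 2, swap → [24, 25, 26, 36, 34, 53]
Insert 21:
  append 21 at index 6 → [24, 25, 26, 36, 34, 53, 21]
  21 < parent 26 at index 2, swap → [24, 25, 21, 36, 34, 53, 26]
  21 < parent 24 at index 0, swap → [21, 25, 24, 36, 34, 53, 26]
Insert 30:
  append 30 at index 7 → [21, 25, 24, 36, 34, 53, 26, 30]
  30 < parent 36 at index 3, swap → [21, 25, 24, 30, 34, 53, 26, 36]
resulting array: [21, 25, 24, 30, 34, 53, 26, 36]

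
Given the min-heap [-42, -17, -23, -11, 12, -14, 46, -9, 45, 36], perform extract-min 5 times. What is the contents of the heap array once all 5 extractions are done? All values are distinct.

[-9, 12, 36, 46, 45]

extract-min #1 returns -42:
  remove root -42; move last element 36 to root → [36, -17, -23, -11, 12, -14, 46, -9, 45]
  36 vs smaller child -23 at index 2, swap → [-23, -17, 36, -11, 12, -14, 46, -9, 45]
  36 vs smaller child -14 at index 5, swap → [-23, -17, -14, -11, 12, 36, 46, -9, 45]
extract-min #2 returns -23:
  remove root -23; move last element 45 to root → [45, -17, -14, -11, 12, 36, 46, -9]
  45 vs smaller child -17 at index 1, swap → [-17, 45, -14, -11, 12, 36, 46, -9]
  45 vs smaller child -11 at index 3, swap → [-17, -11, -14, 45, 12, 36, 46, -9]
  45 vs only child -9 at index 7, swap → [-17, -11, -14, -9, 12, 36, 46, 45]
extract-min #3 returns -17:
  remove root -17; move last element 45 to root → [45, -11, -14, -9, 12, 36, 46]
  45 vs smaller child -14 at index 2, swap → [-14, -11, 45, -9, 12, 36, 46]
  45 vs smaller child 36 at index 5, swap → [-14, -11, 36, -9, 12, 45, 46]
extract-min #4 returns -14:
  remove root -14; move last element 46 to root → [46, -11, 36, -9, 12, 45]
  46 vs smaller child -11 at index 1, swap → [-11, 46, 36, -9, 12, 45]
  46 vs smaller child -9 at index 3, swap → [-11, -9, 36, 46, 12, 45]
extract-min #5 returns -11:
  remove root -11; move last element 45 to root → [45, -9, 36, 46, 12]
  45 vs smaller child -9 at index 1, swap → [-9, 45, 36, 46, 12]
  45 vs smaller child 12 at index 4, swap → [-9, 12, 36, 46, 45]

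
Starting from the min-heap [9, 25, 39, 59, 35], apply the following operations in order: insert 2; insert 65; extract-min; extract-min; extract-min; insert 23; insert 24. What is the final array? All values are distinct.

[23, 35, 24, 65, 59, 39]

insert 2:
  append 2 at index 5 → [9, 25, 39, 59, 35, 2]
  2 < parent 39 at index 2, swap → [9, 25, 2, 59, 35, 39]
  2 < parent 9 at index 0, swap → [2, 25, 9, 59, 35, 39]
insert 65:
  append 65 at index 6 → [2, 25, 9, 59, 35, 39, 65] (no swap needed)
extract-min → returns 2:
  remove root 2; move last element 65 to root → [65, 25, 9, 59, 35, 39]
  65 vs smaller child 9 at index 2, swap → [9, 25, 65, 59, 35, 39]
  65 vs only child 39 at index 5, swap → [9, 25, 39, 59, 35, 65]
extract-min → returns 9:
  remove root 9; move last element 65 to root → [65, 25, 39, 59, 35]
  65 vs smaller child 25 at index 1, swap → [25, 65, 39, 59, 35]
  65 vs smaller child 35 at index 4, swap → [25, 35, 39, 59, 65]
extract-min → returns 25:
  remove root 25; move last element 65 to root → [65, 35, 39, 59]
  65 vs smaller child 35 at index 1, swap → [35, 65, 39, 59]
  65 vs only child 59 at index 3, swap → [35, 59, 39, 65]
insert 23:
  append 23 at index 4 → [35, 59, 39, 65, 23]
  23 < parent 59 at index 1, swap → [35, 23, 39, 65, 59]
  23 < parent 35 at index 0, swap → [23, 35, 39, 65, 59]
insert 24:
  append 24 at index 5 → [23, 35, 39, 65, 59, 24]
  24 < parent 39 at index 2, swap → [23, 35, 24, 65, 59, 39]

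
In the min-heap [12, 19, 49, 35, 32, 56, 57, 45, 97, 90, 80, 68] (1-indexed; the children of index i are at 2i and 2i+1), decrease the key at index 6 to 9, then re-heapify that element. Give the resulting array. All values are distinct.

set index 6 from 56 to 9 → [12, 19, 49, 35, 32, 9, 57, 45, 97, 90, 80, 68]
9 < parent 49 at index 3, swap → [12, 19, 9, 35, 32, 49, 57, 45, 97, 90, 80, 68]
9 < parent 12 at index 1, swap → [9, 19, 12, 35, 32, 49, 57, 45, 97, 90, 80, 68]

[9, 19, 12, 35, 32, 49, 57, 45, 97, 90, 80, 68]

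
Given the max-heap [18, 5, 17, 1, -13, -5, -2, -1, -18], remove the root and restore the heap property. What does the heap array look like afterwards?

remove root 18; move last element -18 to root → [-18, 5, 17, 1, -13, -5, -2, -1]
-18 vs larger child 17 at index 2, swap → [17, 5, -18, 1, -13, -5, -2, -1]
-18 vs larger child -2 at index 6, swap → [17, 5, -2, 1, -13, -5, -18, -1]

[17, 5, -2, 1, -13, -5, -18, -1]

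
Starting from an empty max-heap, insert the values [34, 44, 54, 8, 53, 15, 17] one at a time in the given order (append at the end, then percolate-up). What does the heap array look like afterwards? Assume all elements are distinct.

[54, 53, 44, 8, 34, 15, 17]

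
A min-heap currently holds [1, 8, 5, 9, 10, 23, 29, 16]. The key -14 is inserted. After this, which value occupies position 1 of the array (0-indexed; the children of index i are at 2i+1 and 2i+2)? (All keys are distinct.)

1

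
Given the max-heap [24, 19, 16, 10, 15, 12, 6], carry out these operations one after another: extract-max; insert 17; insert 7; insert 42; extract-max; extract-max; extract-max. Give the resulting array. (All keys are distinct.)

extract-max → returns 24:
  remove root 24; move last element 6 to root → [6, 19, 16, 10, 15, 12]
  6 vs larger child 19 at index 1, swap → [19, 6, 16, 10, 15, 12]
  6 vs larger child 15 at index 4, swap → [19, 15, 16, 10, 6, 12]
insert 17:
  append 17 at index 6 → [19, 15, 16, 10, 6, 12, 17]
  17 > parent 16 at index 2, swap → [19, 15, 17, 10, 6, 12, 16]
insert 7:
  append 7 at index 7 → [19, 15, 17, 10, 6, 12, 16, 7] (no swap needed)
insert 42:
  append 42 at index 8 → [19, 15, 17, 10, 6, 12, 16, 7, 42]
  42 > parent 10 at index 3, swap → [19, 15, 17, 42, 6, 12, 16, 7, 10]
  42 > parent 15 at index 1, swap → [19, 42, 17, 15, 6, 12, 16, 7, 10]
  42 > parent 19 at index 0, swap → [42, 19, 17, 15, 6, 12, 16, 7, 10]
extract-max → returns 42:
  remove root 42; move last element 10 to root → [10, 19, 17, 15, 6, 12, 16, 7]
  10 vs larger child 19 at index 1, swap → [19, 10, 17, 15, 6, 12, 16, 7]
  10 vs larger child 15 at index 3, swap → [19, 15, 17, 10, 6, 12, 16, 7]
extract-max → returns 19:
  remove root 19; move last element 7 to root → [7, 15, 17, 10, 6, 12, 16]
  7 vs larger child 17 at index 2, swap → [17, 15, 7, 10, 6, 12, 16]
  7 vs larger child 16 at index 6, swap → [17, 15, 16, 10, 6, 12, 7]
extract-max → returns 17:
  remove root 17; move last element 7 to root → [7, 15, 16, 10, 6, 12]
  7 vs larger child 16 at index 2, swap → [16, 15, 7, 10, 6, 12]
  7 vs only child 12 at index 5, swap → [16, 15, 12, 10, 6, 7]

[16, 15, 12, 10, 6, 7]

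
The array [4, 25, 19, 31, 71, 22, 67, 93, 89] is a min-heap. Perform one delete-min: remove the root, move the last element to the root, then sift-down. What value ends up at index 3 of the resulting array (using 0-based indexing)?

remove root 4; move last element 89 to root → [89, 25, 19, 31, 71, 22, 67, 93]
89 vs smaller child 19 at index 2, swap → [19, 25, 89, 31, 71, 22, 67, 93]
89 vs smaller child 22 at index 5, swap → [19, 25, 22, 31, 71, 89, 67, 93]
resulting array: [19, 25, 22, 31, 71, 89, 67, 93]

31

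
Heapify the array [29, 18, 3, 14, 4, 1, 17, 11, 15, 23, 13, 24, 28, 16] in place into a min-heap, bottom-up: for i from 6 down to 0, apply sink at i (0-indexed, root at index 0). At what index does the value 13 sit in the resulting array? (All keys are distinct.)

4

sift down from index 6:
  17 vs only child 16 at index 13, swap → [29, 18, 3, 14, 4, 1, 16, 11, 15, 23, 13, 24, 28, 17]
sift down from index 5: already satisfies heap property
sift down from index 4: already satisfies heap property
sift down from index 3:
  14 vs smaller child 11 at index 7, swap → [29, 18, 3, 11, 4, 1, 16, 14, 15, 23, 13, 24, 28, 17]
sift down from index 2:
  3 vs smaller child 1 at index 5, swap → [29, 18, 1, 11, 4, 3, 16, 14, 15, 23, 13, 24, 28, 17]
sift down from index 1:
  18 vs smaller child 4 at index 4, swap → [29, 4, 1, 11, 18, 3, 16, 14, 15, 23, 13, 24, 28, 17]
  18 vs smaller child 13 at index 10, swap → [29, 4, 1, 11, 13, 3, 16, 14, 15, 23, 18, 24, 28, 17]
sift down from index 0:
  29 vs smaller child 1 at index 2, swap → [1, 4, 29, 11, 13, 3, 16, 14, 15, 23, 18, 24, 28, 17]
  29 vs smaller child 3 at index 5, swap → [1, 4, 3, 11, 13, 29, 16, 14, 15, 23, 18, 24, 28, 17]
  29 vs smaller child 24 at index 11, swap → [1, 4, 3, 11, 13, 24, 16, 14, 15, 23, 18, 29, 28, 17]
resulting array: [1, 4, 3, 11, 13, 24, 16, 14, 15, 23, 18, 29, 28, 17]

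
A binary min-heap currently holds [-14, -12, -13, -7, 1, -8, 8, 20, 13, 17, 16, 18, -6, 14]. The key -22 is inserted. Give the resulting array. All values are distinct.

[-22, -12, -14, -7, 1, -8, -13, 20, 13, 17, 16, 18, -6, 14, 8]

append -22 at index 14 → [-14, -12, -13, -7, 1, -8, 8, 20, 13, 17, 16, 18, -6, 14, -22]
-22 < parent 8 at index 6, swap → [-14, -12, -13, -7, 1, -8, -22, 20, 13, 17, 16, 18, -6, 14, 8]
-22 < parent -13 at index 2, swap → [-14, -12, -22, -7, 1, -8, -13, 20, 13, 17, 16, 18, -6, 14, 8]
-22 < parent -14 at index 0, swap → [-22, -12, -14, -7, 1, -8, -13, 20, 13, 17, 16, 18, -6, 14, 8]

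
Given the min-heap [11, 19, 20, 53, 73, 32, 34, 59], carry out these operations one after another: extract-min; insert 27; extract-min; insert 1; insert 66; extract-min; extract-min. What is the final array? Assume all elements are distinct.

[27, 53, 32, 66, 73, 59, 34]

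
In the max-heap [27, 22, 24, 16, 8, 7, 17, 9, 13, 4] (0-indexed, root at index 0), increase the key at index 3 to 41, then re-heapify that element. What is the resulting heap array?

set index 3 from 16 to 41 → [27, 22, 24, 41, 8, 7, 17, 9, 13, 4]
41 > parent 22 at index 1, swap → [27, 41, 24, 22, 8, 7, 17, 9, 13, 4]
41 > parent 27 at index 0, swap → [41, 27, 24, 22, 8, 7, 17, 9, 13, 4]

[41, 27, 24, 22, 8, 7, 17, 9, 13, 4]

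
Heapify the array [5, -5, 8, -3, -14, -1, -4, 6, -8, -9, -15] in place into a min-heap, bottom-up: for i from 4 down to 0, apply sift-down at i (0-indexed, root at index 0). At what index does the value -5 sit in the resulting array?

10

sift down from index 4:
  -14 vs smaller child -15 at index 10, swap → [5, -5, 8, -3, -15, -1, -4, 6, -8, -9, -14]
sift down from index 3:
  -3 vs smaller child -8 at index 8, swap → [5, -5, 8, -8, -15, -1, -4, 6, -3, -9, -14]
sift down from index 2:
  8 vs smaller child -4 at index 6, swap → [5, -5, -4, -8, -15, -1, 8, 6, -3, -9, -14]
sift down from index 1:
  -5 vs smaller child -15 at index 4, swap → [5, -15, -4, -8, -5, -1, 8, 6, -3, -9, -14]
  -5 vs smaller child -14 at index 10, swap → [5, -15, -4, -8, -14, -1, 8, 6, -3, -9, -5]
sift down from index 0:
  5 vs smaller child -15 at index 1, swap → [-15, 5, -4, -8, -14, -1, 8, 6, -3, -9, -5]
  5 vs smaller child -14 at index 4, swap → [-15, -14, -4, -8, 5, -1, 8, 6, -3, -9, -5]
  5 vs smaller child -9 at index 9, swap → [-15, -14, -4, -8, -9, -1, 8, 6, -3, 5, -5]
resulting array: [-15, -14, -4, -8, -9, -1, 8, 6, -3, 5, -5]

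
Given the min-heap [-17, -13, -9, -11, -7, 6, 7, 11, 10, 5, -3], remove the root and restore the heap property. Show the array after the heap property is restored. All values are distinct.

[-13, -11, -9, -3, -7, 6, 7, 11, 10, 5]

remove root -17; move last element -3 to root → [-3, -13, -9, -11, -7, 6, 7, 11, 10, 5]
-3 vs smaller child -13 at index 1, swap → [-13, -3, -9, -11, -7, 6, 7, 11, 10, 5]
-3 vs smaller child -11 at index 3, swap → [-13, -11, -9, -3, -7, 6, 7, 11, 10, 5]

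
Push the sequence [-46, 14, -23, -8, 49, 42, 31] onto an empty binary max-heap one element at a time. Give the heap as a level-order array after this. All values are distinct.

Insert -46:
  append -46 at index 0 → [-46] (no swap needed)
Insert 14:
  append 14 at index 1 → [-46, 14]
  14 > parent -46 at index 0, swap → [14, -46]
Insert -23:
  append -23 at index 2 → [14, -46, -23] (no swap needed)
Insert -8:
  append -8 at index 3 → [14, -46, -23, -8]
  -8 > parent -46 at index 1, swap → [14, -8, -23, -46]
Insert 49:
  append 49 at index 4 → [14, -8, -23, -46, 49]
  49 > parent -8 at index 1, swap → [14, 49, -23, -46, -8]
  49 > parent 14 at index 0, swap → [49, 14, -23, -46, -8]
Insert 42:
  append 42 at index 5 → [49, 14, -23, -46, -8, 42]
  42 > parent -23 at index 2, swap → [49, 14, 42, -46, -8, -23]
Insert 31:
  append 31 at index 6 → [49, 14, 42, -46, -8, -23, 31] (no swap needed)

[49, 14, 42, -46, -8, -23, 31]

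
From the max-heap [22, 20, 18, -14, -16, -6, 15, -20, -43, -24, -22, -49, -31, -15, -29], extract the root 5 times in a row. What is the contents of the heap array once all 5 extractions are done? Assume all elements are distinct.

[-14, -16, -15, -20, -22, -31, -49, -29, -43, -24]

extract-max #1 returns 22:
  remove root 22; move last element -29 to root → [-29, 20, 18, -14, -16, -6, 15, -20, -43, -24, -22, -49, -31, -15]
  -29 vs larger child 20 at index 1, swap → [20, -29, 18, -14, -16, -6, 15, -20, -43, -24, -22, -49, -31, -15]
  -29 vs larger child -14 at index 3, swap → [20, -14, 18, -29, -16, -6, 15, -20, -43, -24, -22, -49, -31, -15]
  -29 vs larger child -20 at index 7, swap → [20, -14, 18, -20, -16, -6, 15, -29, -43, -24, -22, -49, -31, -15]
extract-max #2 returns 20:
  remove root 20; move last element -15 to root → [-15, -14, 18, -20, -16, -6, 15, -29, -43, -24, -22, -49, -31]
  -15 vs larger child 18 at index 2, swap → [18, -14, -15, -20, -16, -6, 15, -29, -43, -24, -22, -49, -31]
  -15 vs larger child 15 at index 6, swap → [18, -14, 15, -20, -16, -6, -15, -29, -43, -24, -22, -49, -31]
extract-max #3 returns 18:
  remove root 18; move last element -31 to root → [-31, -14, 15, -20, -16, -6, -15, -29, -43, -24, -22, -49]
  -31 vs larger child 15 at index 2, swap → [15, -14, -31, -20, -16, -6, -15, -29, -43, -24, -22, -49]
  -31 vs larger child -6 at index 5, swap → [15, -14, -6, -20, -16, -31, -15, -29, -43, -24, -22, -49]
extract-max #4 returns 15:
  remove root 15; move last element -49 to root → [-49, -14, -6, -20, -16, -31, -15, -29, -43, -24, -22]
  -49 vs larger child -6 at index 2, swap → [-6, -14, -49, -20, -16, -31, -15, -29, -43, -24, -22]
  -49 vs larger child -15 at index 6, swap → [-6, -14, -15, -20, -16, -31, -49, -29, -43, -24, -22]
extract-max #5 returns -6:
  remove root -6; move last element -22 to root → [-22, -14, -15, -20, -16, -31, -49, -29, -43, -24]
  -22 vs larger child -14 at index 1, swap → [-14, -22, -15, -20, -16, -31, -49, -29, -43, -24]
  -22 vs larger child -16 at index 4, swap → [-14, -16, -15, -20, -22, -31, -49, -29, -43, -24]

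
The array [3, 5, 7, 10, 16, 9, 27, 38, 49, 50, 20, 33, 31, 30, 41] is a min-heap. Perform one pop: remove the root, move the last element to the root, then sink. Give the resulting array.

remove root 3; move last element 41 to root → [41, 5, 7, 10, 16, 9, 27, 38, 49, 50, 20, 33, 31, 30]
41 vs smaller child 5 at index 1, swap → [5, 41, 7, 10, 16, 9, 27, 38, 49, 50, 20, 33, 31, 30]
41 vs smaller child 10 at index 3, swap → [5, 10, 7, 41, 16, 9, 27, 38, 49, 50, 20, 33, 31, 30]
41 vs smaller child 38 at index 7, swap → [5, 10, 7, 38, 16, 9, 27, 41, 49, 50, 20, 33, 31, 30]

[5, 10, 7, 38, 16, 9, 27, 41, 49, 50, 20, 33, 31, 30]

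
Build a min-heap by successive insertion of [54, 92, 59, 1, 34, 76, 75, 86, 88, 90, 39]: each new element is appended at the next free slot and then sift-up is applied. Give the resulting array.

Insert 54:
  append 54 at index 0 → [54] (no swap needed)
Insert 92:
  append 92 at index 1 → [54, 92] (no swap needed)
Insert 59:
  append 59 at index 2 → [54, 92, 59] (no swap needed)
Insert 1:
  append 1 at index 3 → [54, 92, 59, 1]
  1 < parent 92 at index 1, swap → [54, 1, 59, 92]
  1 < parent 54 at index 0, swap → [1, 54, 59, 92]
Insert 34:
  append 34 at index 4 → [1, 54, 59, 92, 34]
  34 < parent 54 at index 1, swap → [1, 34, 59, 92, 54]
Insert 76:
  append 76 at index 5 → [1, 34, 59, 92, 54, 76] (no swap needed)
Insert 75:
  append 75 at index 6 → [1, 34, 59, 92, 54, 76, 75] (no swap needed)
Insert 86:
  append 86 at index 7 → [1, 34, 59, 92, 54, 76, 75, 86]
  86 < parent 92 at index 3, swap → [1, 34, 59, 86, 54, 76, 75, 92]
Insert 88:
  append 88 at index 8 → [1, 34, 59, 86, 54, 76, 75, 92, 88] (no swap needed)
Insert 90:
  append 90 at index 9 → [1, 34, 59, 86, 54, 76, 75, 92, 88, 90] (no swap needed)
Insert 39:
  append 39 at index 10 → [1, 34, 59, 86, 54, 76, 75, 92, 88, 90, 39]
  39 < parent 54 at index 4, swap → [1, 34, 59, 86, 39, 76, 75, 92, 88, 90, 54]

[1, 34, 59, 86, 39, 76, 75, 92, 88, 90, 54]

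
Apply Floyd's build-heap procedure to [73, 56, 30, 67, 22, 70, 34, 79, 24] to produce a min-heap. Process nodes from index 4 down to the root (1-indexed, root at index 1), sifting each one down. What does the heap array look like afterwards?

[22, 24, 30, 67, 56, 70, 34, 79, 73]

sift down from index 4:
  67 vs smaller child 24 at index 9, swap → [73, 56, 30, 24, 22, 70, 34, 79, 67]
sift down from index 3: already satisfies heap property
sift down from index 2:
  56 vs smaller child 22 at index 5, swap → [73, 22, 30, 24, 56, 70, 34, 79, 67]
sift down from index 1:
  73 vs smaller child 22 at index 2, swap → [22, 73, 30, 24, 56, 70, 34, 79, 67]
  73 vs smaller child 24 at index 4, swap → [22, 24, 30, 73, 56, 70, 34, 79, 67]
  73 vs smaller child 67 at index 9, swap → [22, 24, 30, 67, 56, 70, 34, 79, 73]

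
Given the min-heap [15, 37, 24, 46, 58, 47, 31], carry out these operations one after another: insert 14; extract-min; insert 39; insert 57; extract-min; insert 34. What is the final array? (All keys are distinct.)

[24, 34, 31, 37, 58, 47, 57, 46, 39]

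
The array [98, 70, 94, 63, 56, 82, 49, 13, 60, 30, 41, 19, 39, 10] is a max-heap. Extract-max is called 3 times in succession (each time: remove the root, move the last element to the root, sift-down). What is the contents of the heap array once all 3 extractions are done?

[70, 63, 49, 60, 56, 39, 10, 13, 19, 30, 41]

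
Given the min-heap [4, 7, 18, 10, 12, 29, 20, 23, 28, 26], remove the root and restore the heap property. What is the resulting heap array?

[7, 10, 18, 23, 12, 29, 20, 26, 28]

remove root 4; move last element 26 to root → [26, 7, 18, 10, 12, 29, 20, 23, 28]
26 vs smaller child 7 at index 1, swap → [7, 26, 18, 10, 12, 29, 20, 23, 28]
26 vs smaller child 10 at index 3, swap → [7, 10, 18, 26, 12, 29, 20, 23, 28]
26 vs smaller child 23 at index 7, swap → [7, 10, 18, 23, 12, 29, 20, 26, 28]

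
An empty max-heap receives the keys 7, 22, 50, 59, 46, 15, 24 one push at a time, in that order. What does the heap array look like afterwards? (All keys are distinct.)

Insert 7:
  append 7 at index 0 → [7] (no swap needed)
Insert 22:
  append 22 at index 1 → [7, 22]
  22 > parent 7 at index 0, swap → [22, 7]
Insert 50:
  append 50 at index 2 → [22, 7, 50]
  50 > parent 22 at index 0, swap → [50, 7, 22]
Insert 59:
  append 59 at index 3 → [50, 7, 22, 59]
  59 > parent 7 at index 1, swap → [50, 59, 22, 7]
  59 > parent 50 at index 0, swap → [59, 50, 22, 7]
Insert 46:
  append 46 at index 4 → [59, 50, 22, 7, 46] (no swap needed)
Insert 15:
  append 15 at index 5 → [59, 50, 22, 7, 46, 15] (no swap needed)
Insert 24:
  append 24 at index 6 → [59, 50, 22, 7, 46, 15, 24]
  24 > parent 22 at index 2, swap → [59, 50, 24, 7, 46, 15, 22]

[59, 50, 24, 7, 46, 15, 22]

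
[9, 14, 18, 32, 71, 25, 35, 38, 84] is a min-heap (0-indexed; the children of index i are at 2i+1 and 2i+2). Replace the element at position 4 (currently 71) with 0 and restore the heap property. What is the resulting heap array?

set index 4 from 71 to 0 → [9, 14, 18, 32, 0, 25, 35, 38, 84]
0 < parent 14 at index 1, swap → [9, 0, 18, 32, 14, 25, 35, 38, 84]
0 < parent 9 at index 0, swap → [0, 9, 18, 32, 14, 25, 35, 38, 84]

[0, 9, 18, 32, 14, 25, 35, 38, 84]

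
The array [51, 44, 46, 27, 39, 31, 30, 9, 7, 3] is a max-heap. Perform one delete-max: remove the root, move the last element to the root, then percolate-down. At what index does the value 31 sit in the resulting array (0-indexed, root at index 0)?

remove root 51; move last element 3 to root → [3, 44, 46, 27, 39, 31, 30, 9, 7]
3 vs larger child 46 at index 2, swap → [46, 44, 3, 27, 39, 31, 30, 9, 7]
3 vs larger child 31 at index 5, swap → [46, 44, 31, 27, 39, 3, 30, 9, 7]
resulting array: [46, 44, 31, 27, 39, 3, 30, 9, 7]

2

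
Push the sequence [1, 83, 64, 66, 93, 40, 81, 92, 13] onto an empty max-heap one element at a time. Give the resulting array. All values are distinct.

Insert 1:
  append 1 at index 0 → [1] (no swap needed)
Insert 83:
  append 83 at index 1 → [1, 83]
  83 > parent 1 at index 0, swap → [83, 1]
Insert 64:
  append 64 at index 2 → [83, 1, 64] (no swap needed)
Insert 66:
  append 66 at index 3 → [83, 1, 64, 66]
  66 > parent 1 at index 1, swap → [83, 66, 64, 1]
Insert 93:
  append 93 at index 4 → [83, 66, 64, 1, 93]
  93 > parent 66 at index 1, swap → [83, 93, 64, 1, 66]
  93 > parent 83 at index 0, swap → [93, 83, 64, 1, 66]
Insert 40:
  append 40 at index 5 → [93, 83, 64, 1, 66, 40] (no swap needed)
Insert 81:
  append 81 at index 6 → [93, 83, 64, 1, 66, 40, 81]
  81 > parent 64 at index 2, swap → [93, 83, 81, 1, 66, 40, 64]
Insert 92:
  append 92 at index 7 → [93, 83, 81, 1, 66, 40, 64, 92]
  92 > parent 1 at index 3, swap → [93, 83, 81, 92, 66, 40, 64, 1]
  92 > parent 83 at index 1, swap → [93, 92, 81, 83, 66, 40, 64, 1]
Insert 13:
  append 13 at index 8 → [93, 92, 81, 83, 66, 40, 64, 1, 13] (no swap needed)

[93, 92, 81, 83, 66, 40, 64, 1, 13]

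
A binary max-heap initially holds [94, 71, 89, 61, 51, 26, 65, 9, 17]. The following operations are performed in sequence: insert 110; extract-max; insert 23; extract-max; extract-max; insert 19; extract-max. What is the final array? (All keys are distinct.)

insert 110:
  append 110 at index 9 → [94, 71, 89, 61, 51, 26, 65, 9, 17, 110]
  110 > parent 51 at index 4, swap → [94, 71, 89, 61, 110, 26, 65, 9, 17, 51]
  110 > parent 71 at index 1, swap → [94, 110, 89, 61, 71, 26, 65, 9, 17, 51]
  110 > parent 94 at index 0, swap → [110, 94, 89, 61, 71, 26, 65, 9, 17, 51]
extract-max → returns 110:
  remove root 110; move last element 51 to root → [51, 94, 89, 61, 71, 26, 65, 9, 17]
  51 vs larger child 94 at index 1, swap → [94, 51, 89, 61, 71, 26, 65, 9, 17]
  51 vs larger child 71 at index 4, swap → [94, 71, 89, 61, 51, 26, 65, 9, 17]
insert 23:
  append 23 at index 9 → [94, 71, 89, 61, 51, 26, 65, 9, 17, 23] (no swap needed)
extract-max → returns 94:
  remove root 94; move last element 23 to root → [23, 71, 89, 61, 51, 26, 65, 9, 17]
  23 vs larger child 89 at index 2, swap → [89, 71, 23, 61, 51, 26, 65, 9, 17]
  23 vs larger child 65 at index 6, swap → [89, 71, 65, 61, 51, 26, 23, 9, 17]
extract-max → returns 89:
  remove root 89; move last element 17 to root → [17, 71, 65, 61, 51, 26, 23, 9]
  17 vs larger child 71 at index 1, swap → [71, 17, 65, 61, 51, 26, 23, 9]
  17 vs larger child 61 at index 3, swap → [71, 61, 65, 17, 51, 26, 23, 9]
insert 19:
  append 19 at index 8 → [71, 61, 65, 17, 51, 26, 23, 9, 19]
  19 > parent 17 at index 3, swap → [71, 61, 65, 19, 51, 26, 23, 9, 17]
extract-max → returns 71:
  remove root 71; move last element 17 to root → [17, 61, 65, 19, 51, 26, 23, 9]
  17 vs larger child 65 at index 2, swap → [65, 61, 17, 19, 51, 26, 23, 9]
  17 vs larger child 26 at index 5, swap → [65, 61, 26, 19, 51, 17, 23, 9]

[65, 61, 26, 19, 51, 17, 23, 9]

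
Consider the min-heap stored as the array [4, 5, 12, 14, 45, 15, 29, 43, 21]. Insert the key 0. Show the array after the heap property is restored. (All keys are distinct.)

append 0 at index 9 → [4, 5, 12, 14, 45, 15, 29, 43, 21, 0]
0 < parent 45 at index 4, swap → [4, 5, 12, 14, 0, 15, 29, 43, 21, 45]
0 < parent 5 at index 1, swap → [4, 0, 12, 14, 5, 15, 29, 43, 21, 45]
0 < parent 4 at index 0, swap → [0, 4, 12, 14, 5, 15, 29, 43, 21, 45]

[0, 4, 12, 14, 5, 15, 29, 43, 21, 45]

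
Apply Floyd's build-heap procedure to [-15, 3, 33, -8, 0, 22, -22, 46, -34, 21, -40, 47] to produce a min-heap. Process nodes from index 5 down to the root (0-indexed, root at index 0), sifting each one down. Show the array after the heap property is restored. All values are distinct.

sift down from index 5: already satisfies heap property
sift down from index 4:
  0 vs smaller child -40 at index 10, swap → [-15, 3, 33, -8, -40, 22, -22, 46, -34, 21, 0, 47]
sift down from index 3:
  -8 vs smaller child -34 at index 8, swap → [-15, 3, 33, -34, -40, 22, -22, 46, -8, 21, 0, 47]
sift down from index 2:
  33 vs smaller child -22 at index 6, swap → [-15, 3, -22, -34, -40, 22, 33, 46, -8, 21, 0, 47]
sift down from index 1:
  3 vs smaller child -40 at index 4, swap → [-15, -40, -22, -34, 3, 22, 33, 46, -8, 21, 0, 47]
  3 vs smaller child 0 at index 10, swap → [-15, -40, -22, -34, 0, 22, 33, 46, -8, 21, 3, 47]
sift down from index 0:
  -15 vs smaller child -40 at index 1, swap → [-40, -15, -22, -34, 0, 22, 33, 46, -8, 21, 3, 47]
  -15 vs smaller child -34 at index 3, swap → [-40, -34, -22, -15, 0, 22, 33, 46, -8, 21, 3, 47]

[-40, -34, -22, -15, 0, 22, 33, 46, -8, 21, 3, 47]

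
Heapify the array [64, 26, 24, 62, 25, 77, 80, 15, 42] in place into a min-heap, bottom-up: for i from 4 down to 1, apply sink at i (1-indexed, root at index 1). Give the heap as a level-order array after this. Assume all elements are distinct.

[15, 25, 24, 26, 64, 77, 80, 62, 42]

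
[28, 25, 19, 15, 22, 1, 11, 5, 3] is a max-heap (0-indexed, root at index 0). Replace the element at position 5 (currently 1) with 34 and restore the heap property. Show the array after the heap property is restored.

set index 5 from 1 to 34 → [28, 25, 19, 15, 22, 34, 11, 5, 3]
34 > parent 19 at index 2, swap → [28, 25, 34, 15, 22, 19, 11, 5, 3]
34 > parent 28 at index 0, swap → [34, 25, 28, 15, 22, 19, 11, 5, 3]

[34, 25, 28, 15, 22, 19, 11, 5, 3]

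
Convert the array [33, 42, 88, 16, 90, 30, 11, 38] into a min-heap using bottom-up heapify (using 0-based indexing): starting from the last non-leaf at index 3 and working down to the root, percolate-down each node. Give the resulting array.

sift down from index 3: already satisfies heap property
sift down from index 2:
  88 vs smaller child 11 at index 6, swap → [33, 42, 11, 16, 90, 30, 88, 38]
sift down from index 1:
  42 vs smaller child 16 at index 3, swap → [33, 16, 11, 42, 90, 30, 88, 38]
  42 vs only child 38 at index 7, swap → [33, 16, 11, 38, 90, 30, 88, 42]
sift down from index 0:
  33 vs smaller child 11 at index 2, swap → [11, 16, 33, 38, 90, 30, 88, 42]
  33 vs smaller child 30 at index 5, swap → [11, 16, 30, 38, 90, 33, 88, 42]

[11, 16, 30, 38, 90, 33, 88, 42]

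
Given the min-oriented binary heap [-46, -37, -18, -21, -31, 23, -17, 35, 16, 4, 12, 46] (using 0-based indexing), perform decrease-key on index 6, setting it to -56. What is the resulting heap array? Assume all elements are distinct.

[-56, -37, -46, -21, -31, 23, -18, 35, 16, 4, 12, 46]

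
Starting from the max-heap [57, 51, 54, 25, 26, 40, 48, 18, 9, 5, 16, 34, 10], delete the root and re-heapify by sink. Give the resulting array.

[54, 51, 48, 25, 26, 40, 10, 18, 9, 5, 16, 34]

remove root 57; move last element 10 to root → [10, 51, 54, 25, 26, 40, 48, 18, 9, 5, 16, 34]
10 vs larger child 54 at index 2, swap → [54, 51, 10, 25, 26, 40, 48, 18, 9, 5, 16, 34]
10 vs larger child 48 at index 6, swap → [54, 51, 48, 25, 26, 40, 10, 18, 9, 5, 16, 34]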